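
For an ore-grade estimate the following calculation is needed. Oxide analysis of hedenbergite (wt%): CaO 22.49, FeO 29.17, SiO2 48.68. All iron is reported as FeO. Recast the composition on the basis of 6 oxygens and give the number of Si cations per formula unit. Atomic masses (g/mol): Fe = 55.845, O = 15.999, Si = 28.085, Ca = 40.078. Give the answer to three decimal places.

CaO (M=56.077): mol = 0.40106; Ca = 0.40106, O = 0.40106.
FeO (M=71.844): mol = 0.40602; Fe = 0.40602, O = 0.40602.
SiO2 (M=60.083): mol = 0.81021; Si = 0.81021, O = 1.62042.
ΣO = 2.42750; factor = 6/ΣO = 2.47168.
Si apfu = 0.81021 × 2.47168 = 2.003.

2.003 Si apfu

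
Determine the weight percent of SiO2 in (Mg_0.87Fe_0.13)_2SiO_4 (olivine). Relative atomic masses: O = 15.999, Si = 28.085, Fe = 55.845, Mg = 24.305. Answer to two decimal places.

40.35 wt%

Molar mass of (Mg_0.87Fe_0.13)_2SiO_4 = 1.74·24.305 + 0.26·55.845 + 1·28.085 + 4·15.999 = 148.891 g/mol.
Each formula unit contains 1 Si, equivalent to 1/1 = 1.0000 mol SiO2.
M(SiO2) = 1×28.085 + 2×15.999 = 60.083 g/mol.
Mass of SiO2 per formula unit = 1.0000 × 60.083 = 60.083 g.
SiO2 wt% = 60.083 / 148.891 × 100 = 40.35%.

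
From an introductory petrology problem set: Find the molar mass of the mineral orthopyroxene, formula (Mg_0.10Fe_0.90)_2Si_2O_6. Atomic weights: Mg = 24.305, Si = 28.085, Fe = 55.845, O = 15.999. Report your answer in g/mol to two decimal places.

257.55 g/mol

Mg: 0.20 × 24.305 = 4.8610
Fe: 1.80 × 55.845 = 100.5210
Si: 2 × 28.085 = 56.1700
O: 6 × 15.999 = 95.9940
Summing the contributions gives the formula mass.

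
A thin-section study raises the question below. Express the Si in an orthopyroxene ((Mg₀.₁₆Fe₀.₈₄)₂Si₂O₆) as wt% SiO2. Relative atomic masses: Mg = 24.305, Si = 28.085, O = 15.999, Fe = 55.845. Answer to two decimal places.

M((Mg₀.₁₆Fe₀.₈₄)₂Si₂O₆) = 253.761 g/mol; M(SiO2) = 60.083 g/mol.
Moles SiO2 per formula unit = 2 Si ÷ 1 = 2.0000.
SiO2 fraction = (2.0000 × 60.083) / 253.761 = 120.166/253.761 = 0.4735.

47.35 wt%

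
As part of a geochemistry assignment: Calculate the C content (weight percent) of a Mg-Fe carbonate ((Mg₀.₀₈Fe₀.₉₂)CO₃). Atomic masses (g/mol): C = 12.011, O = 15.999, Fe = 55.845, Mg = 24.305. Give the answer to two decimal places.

Formula mass = 0.08×24.305 + 0.92×55.845 + 1×12.011 + 3×15.999 = 113.330 g/mol, of which 12.011 g is C.
So C makes up 12.011/113.330 = 0.1060 of the mass, i.e. 10.60%.

10.60 weight percent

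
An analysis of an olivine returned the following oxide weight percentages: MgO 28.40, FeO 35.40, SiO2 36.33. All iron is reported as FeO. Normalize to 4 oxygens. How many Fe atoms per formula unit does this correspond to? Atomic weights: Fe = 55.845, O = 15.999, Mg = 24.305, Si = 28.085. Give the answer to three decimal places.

0.819 Fe apfu

28.40 wt% MgO ÷ 40.304 g/mol = 0.70464 mol, giving 0.70464 Mg and 0.70464 O.
35.40 wt% FeO ÷ 71.844 g/mol = 0.49273 mol, giving 0.49273 Fe and 0.49273 O.
36.33 wt% SiO2 ÷ 60.083 g/mol = 0.60466 mol, giving 0.60466 Si and 1.20932 O.
Oxygen sums to 2.40669; scaling by 4/2.40669 = 1.66203 puts the formula on 4 O.
Fe: 0.49273 × 1.66203 = 0.819 atoms per formula unit.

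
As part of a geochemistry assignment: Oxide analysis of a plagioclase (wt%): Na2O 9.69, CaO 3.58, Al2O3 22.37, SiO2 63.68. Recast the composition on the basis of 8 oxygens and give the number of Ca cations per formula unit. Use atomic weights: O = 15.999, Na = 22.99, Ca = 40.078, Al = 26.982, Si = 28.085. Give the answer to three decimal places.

Na2O (M=61.979): mol = 0.15634; Na = 0.31268, O = 0.15634.
CaO (M=56.077): mol = 0.06384; Ca = 0.06384, O = 0.06384.
Al2O3 (M=101.961): mol = 0.21940; Al = 0.43880, O = 0.65820.
SiO2 (M=60.083): mol = 1.05987; Si = 1.05987, O = 2.11974.
ΣO = 2.99812; factor = 8/ΣO = 2.66834.
Ca apfu = 0.06384 × 2.66834 = 0.170.

0.170 Ca apfu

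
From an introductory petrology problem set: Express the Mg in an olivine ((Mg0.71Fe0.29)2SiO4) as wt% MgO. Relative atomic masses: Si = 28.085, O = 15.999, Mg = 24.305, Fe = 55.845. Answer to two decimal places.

Formula mass = 158.984 g/mol.
1.42 Mg → 1.4200 mol MgO per formula unit; M(MgO) = 40.304, so MgO mass = 57.232 g.
57.232/158.984 × 100 = 36.00 wt%.

36.00 wt%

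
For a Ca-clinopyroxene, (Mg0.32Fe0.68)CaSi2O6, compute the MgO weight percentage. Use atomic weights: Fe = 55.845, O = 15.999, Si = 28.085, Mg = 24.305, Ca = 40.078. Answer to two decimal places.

Formula mass = 237.994 g/mol.
0.32 Mg → 0.3200 mol MgO per formula unit; M(MgO) = 40.304, so MgO mass = 12.897 g.
12.897/237.994 × 100 = 5.42 wt%.

5.42 wt%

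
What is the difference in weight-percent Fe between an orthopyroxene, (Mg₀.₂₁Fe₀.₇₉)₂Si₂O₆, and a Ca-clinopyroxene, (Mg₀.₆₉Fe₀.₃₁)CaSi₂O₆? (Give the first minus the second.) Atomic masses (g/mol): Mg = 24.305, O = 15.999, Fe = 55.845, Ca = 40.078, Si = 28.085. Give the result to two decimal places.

27.56 percentage points

M((Mg₀.₂₁Fe₀.₇₉)₂Si₂O₆) = 250.607 g/mol, so wt% Fe = 88.235/250.607 × 100 = 35.21%.
M((Mg₀.₆₉Fe₀.₃₁)CaSi₂O₆) = 226.324 g/mol, so wt% Fe = 17.312/226.324 × 100 = 7.65%.
35.21 − 7.65 = 27.56 pp.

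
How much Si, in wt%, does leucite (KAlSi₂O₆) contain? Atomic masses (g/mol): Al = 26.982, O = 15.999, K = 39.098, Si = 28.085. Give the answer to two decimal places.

25.74 wt%

Formula mass = 1·39.098 + 1·26.982 + 2·28.085 + 6·15.999 = 218.244 g/mol, of which 56.170 g is Si.
So Si makes up 56.170/218.244 = 0.2574 of the mass, i.e. 25.74%.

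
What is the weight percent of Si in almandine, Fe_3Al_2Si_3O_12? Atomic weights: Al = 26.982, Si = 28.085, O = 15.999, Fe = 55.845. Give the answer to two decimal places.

Formula mass = 3×55.845 + 2×26.982 + 3×28.085 + 12×15.999 = 497.742 g/mol, of which 84.255 g is Si.
So Si makes up 84.255/497.742 = 0.1693 of the mass, i.e. 16.93%.

16.93 mass %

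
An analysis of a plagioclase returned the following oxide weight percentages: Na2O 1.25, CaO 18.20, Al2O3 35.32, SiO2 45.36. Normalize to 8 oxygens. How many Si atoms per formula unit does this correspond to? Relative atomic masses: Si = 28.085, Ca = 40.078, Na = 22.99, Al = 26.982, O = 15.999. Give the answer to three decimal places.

1.25 wt% Na2O ÷ 61.979 g/mol = 0.02017 mol, giving 0.04034 Na and 0.02017 O.
18.20 wt% CaO ÷ 56.077 g/mol = 0.32455 mol, giving 0.32455 Ca and 0.32455 O.
35.32 wt% Al2O3 ÷ 101.961 g/mol = 0.34641 mol, giving 0.69282 Al and 1.03923 O.
45.36 wt% SiO2 ÷ 60.083 g/mol = 0.75496 mol, giving 0.75496 Si and 1.50992 O.
Oxygen sums to 2.89387; scaling by 8/2.89387 = 2.76446 puts the formula on 8 O.
Si: 0.75496 × 2.76446 = 2.087 atoms per formula unit.

2.087 Si apfu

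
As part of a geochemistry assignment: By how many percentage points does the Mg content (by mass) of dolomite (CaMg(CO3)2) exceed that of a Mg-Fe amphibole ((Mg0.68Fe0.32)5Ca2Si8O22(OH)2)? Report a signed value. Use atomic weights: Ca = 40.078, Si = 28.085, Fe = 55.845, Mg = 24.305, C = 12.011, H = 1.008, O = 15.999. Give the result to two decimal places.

First mineral: 24.305 g Mg in 184.399 g formula = 13.18 wt% Mg.
Second mineral: 82.637 g Mg in 862.817 g formula = 9.58 wt% Mg.
13.18% − 9.58% gives a difference of 3.60 percentage points.

3.60 percentage points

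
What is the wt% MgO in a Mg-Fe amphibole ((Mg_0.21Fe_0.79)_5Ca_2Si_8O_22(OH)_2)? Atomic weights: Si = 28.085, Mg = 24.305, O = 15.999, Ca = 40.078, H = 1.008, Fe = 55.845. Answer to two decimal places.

Formula mass = 936.936 g/mol.
1.05 Mg → 1.0500 mol MgO per formula unit; M(MgO) = 40.304, so MgO mass = 42.319 g.
42.319/936.936 × 100 = 4.52 wt%.

4.52 wt%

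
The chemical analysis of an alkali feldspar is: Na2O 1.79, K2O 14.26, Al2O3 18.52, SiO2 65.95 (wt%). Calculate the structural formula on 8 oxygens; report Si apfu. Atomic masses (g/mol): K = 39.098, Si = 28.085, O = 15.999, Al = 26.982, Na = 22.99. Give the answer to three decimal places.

Na2O (M=61.979): mol = 0.02888; Na = 0.05776, O = 0.02888.
K2O (M=94.195): mol = 0.15139; K = 0.30278, O = 0.15139.
Al2O3 (M=101.961): mol = 0.18164; Al = 0.36328, O = 0.54492.
SiO2 (M=60.083): mol = 1.09765; Si = 1.09765, O = 2.19530.
ΣO = 2.92049; factor = 8/ΣO = 2.73927.
Si apfu = 1.09765 × 2.73927 = 3.007.

3.007 Si apfu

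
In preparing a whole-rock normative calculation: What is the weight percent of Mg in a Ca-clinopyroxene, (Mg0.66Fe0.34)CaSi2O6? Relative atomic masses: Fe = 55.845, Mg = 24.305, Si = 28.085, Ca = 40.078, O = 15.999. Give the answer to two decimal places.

Molar mass of (Mg0.66Fe0.34)CaSi2O6: 0.66·24.305 + 0.34·55.845 + 1·40.078 + 2·28.085 + 6·15.999 = 227.271 g/mol.
Mass of Mg per formula unit: 0.66 × 24.305 = 16.041 g.
Weight fraction Mg = 16.041 / 227.271 = 0.0706.

7.06 mass %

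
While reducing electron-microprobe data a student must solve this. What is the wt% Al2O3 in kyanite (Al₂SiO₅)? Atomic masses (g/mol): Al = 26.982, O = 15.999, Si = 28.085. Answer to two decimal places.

Formula mass = 162.044 g/mol.
2 Al → 1.0000 mol Al2O3 per formula unit; M(Al2O3) = 101.961, so Al2O3 mass = 101.961 g.
101.961/162.044 × 100 = 62.92 wt%.

62.92 wt%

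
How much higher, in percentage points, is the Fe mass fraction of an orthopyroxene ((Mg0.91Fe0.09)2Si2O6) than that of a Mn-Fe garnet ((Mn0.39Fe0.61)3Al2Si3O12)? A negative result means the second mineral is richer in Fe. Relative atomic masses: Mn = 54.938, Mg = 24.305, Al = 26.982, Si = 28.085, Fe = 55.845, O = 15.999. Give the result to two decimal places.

First mineral: 10.052 g Fe in 206.451 g formula = 4.87 wt% Fe.
Second mineral: 102.196 g Fe in 496.681 g formula = 20.58 wt% Fe.
4.87% − 20.58% gives a difference of -15.71 percentage points.

-15.71 percentage points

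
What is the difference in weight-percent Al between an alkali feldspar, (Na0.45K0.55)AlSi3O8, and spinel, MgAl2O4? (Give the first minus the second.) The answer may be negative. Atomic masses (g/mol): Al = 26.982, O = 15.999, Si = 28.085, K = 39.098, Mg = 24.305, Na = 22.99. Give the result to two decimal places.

Al in (Na0.45K0.55)AlSi3O8: molar mass 271.078 g/mol; 1×26.982 = 26.982 g → 9.95 wt%.
Al in MgAl2O4: molar mass 142.265 g/mol; 2×26.982 = 53.964 g → 37.93 wt%.
Difference = 9.95 − 37.93 = -27.98 percentage points.

-27.98 percentage points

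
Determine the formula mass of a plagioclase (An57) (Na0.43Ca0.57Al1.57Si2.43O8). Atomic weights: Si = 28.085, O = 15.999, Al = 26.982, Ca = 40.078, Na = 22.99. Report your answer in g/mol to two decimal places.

271.33 g/mol

The formula mass is the sum 0.43*22.99 + 0.57*40.078 + 1.57*26.982 + 2.43*28.085 + 8*15.999.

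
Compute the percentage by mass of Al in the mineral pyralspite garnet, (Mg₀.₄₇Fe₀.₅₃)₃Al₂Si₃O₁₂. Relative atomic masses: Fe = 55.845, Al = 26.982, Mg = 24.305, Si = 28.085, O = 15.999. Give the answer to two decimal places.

11.91 weight percent

Molar mass of (Mg₀.₄₇Fe₀.₅₃)₃Al₂Si₃O₁₂: 1.41*24.305 + 1.59*55.845 + 2*26.982 + 3*28.085 + 12*15.999 = 453.271 g/mol.
Mass of Al per formula unit: 2 × 26.982 = 53.964 g.
Weight fraction Al = 53.964 / 453.271 = 0.1191.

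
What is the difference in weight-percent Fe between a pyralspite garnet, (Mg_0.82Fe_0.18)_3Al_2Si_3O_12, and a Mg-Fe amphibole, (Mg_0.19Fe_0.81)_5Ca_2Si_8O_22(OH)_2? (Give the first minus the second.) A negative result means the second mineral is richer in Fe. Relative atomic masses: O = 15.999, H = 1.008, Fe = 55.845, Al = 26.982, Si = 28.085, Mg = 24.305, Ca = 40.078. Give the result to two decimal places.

Fe in (Mg_0.82Fe_0.18)_3Al_2Si_3O_12: molar mass 420.154 g/mol; 0.54×55.845 = 30.156 g → 7.18 wt%.
Fe in (Mg_0.19Fe_0.81)_5Ca_2Si_8O_22(OH)_2: molar mass 940.090 g/mol; 4.05×55.845 = 226.172 g → 24.06 wt%.
Difference = 7.18 − 24.06 = -16.88 percentage points.

-16.88 percentage points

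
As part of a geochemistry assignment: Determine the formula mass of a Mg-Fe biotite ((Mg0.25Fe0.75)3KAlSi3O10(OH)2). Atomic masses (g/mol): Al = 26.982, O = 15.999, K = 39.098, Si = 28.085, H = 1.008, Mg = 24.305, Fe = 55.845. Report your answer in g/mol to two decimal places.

The formula mass is the sum 0.75(24.305) + 2.25(55.845) + 1(39.098) + 1(26.982) + 3(28.085) + 12(15.999) + 2(1.008).

488.22 g/mol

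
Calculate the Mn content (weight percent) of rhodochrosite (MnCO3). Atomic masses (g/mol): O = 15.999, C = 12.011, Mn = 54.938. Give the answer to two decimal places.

47.79 weight percent

M(MnCO3) = 114.946 g/mol.
Mn contributes 1 × 54.938 = 54.938 g per mole.
54.938/114.946 = 0.4779 → 47.79%.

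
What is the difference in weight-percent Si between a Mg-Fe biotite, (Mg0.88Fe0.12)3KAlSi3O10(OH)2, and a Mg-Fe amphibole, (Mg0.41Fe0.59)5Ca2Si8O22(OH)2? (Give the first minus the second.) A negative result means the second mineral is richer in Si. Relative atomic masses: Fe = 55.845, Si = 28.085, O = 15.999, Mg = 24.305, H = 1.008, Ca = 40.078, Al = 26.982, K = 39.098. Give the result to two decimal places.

First mineral: 84.255 g Si in 428.608 g formula = 19.66 wt% Si.
Second mineral: 224.680 g Si in 905.396 g formula = 24.82 wt% Si.
19.66% − 24.82% gives a difference of -5.16 percentage points.

-5.16 percentage points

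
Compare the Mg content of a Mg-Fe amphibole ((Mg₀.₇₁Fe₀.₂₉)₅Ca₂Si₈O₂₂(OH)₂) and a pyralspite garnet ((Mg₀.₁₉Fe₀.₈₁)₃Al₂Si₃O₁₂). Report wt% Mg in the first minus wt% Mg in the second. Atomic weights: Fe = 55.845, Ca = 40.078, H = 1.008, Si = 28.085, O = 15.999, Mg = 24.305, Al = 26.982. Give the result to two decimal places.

M((Mg₀.₇₁Fe₀.₂₉)₅Ca₂Si₈O₂₂(OH)₂) = 858.086 g/mol, so wt% Mg = 86.283/858.086 × 100 = 10.06%.
M((Mg₀.₁₉Fe₀.₈₁)₃Al₂Si₃O₁₂) = 479.764 g/mol, so wt% Mg = 13.854/479.764 × 100 = 2.89%.
10.06 − 2.89 = 7.17 pp.

7.17 percentage points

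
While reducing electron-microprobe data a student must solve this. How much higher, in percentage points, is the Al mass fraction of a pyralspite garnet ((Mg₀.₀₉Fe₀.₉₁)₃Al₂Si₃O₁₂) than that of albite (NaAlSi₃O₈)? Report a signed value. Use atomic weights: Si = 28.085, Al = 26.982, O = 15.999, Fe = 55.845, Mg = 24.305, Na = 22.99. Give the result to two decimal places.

M((Mg₀.₀₉Fe₀.₉₁)₃Al₂Si₃O₁₂) = 489.226 g/mol, so wt% Al = 53.964/489.226 × 100 = 11.03%.
M(NaAlSi₃O₈) = 262.219 g/mol, so wt% Al = 26.982/262.219 × 100 = 10.29%.
11.03 − 10.29 = 0.74 pp.

0.74 percentage points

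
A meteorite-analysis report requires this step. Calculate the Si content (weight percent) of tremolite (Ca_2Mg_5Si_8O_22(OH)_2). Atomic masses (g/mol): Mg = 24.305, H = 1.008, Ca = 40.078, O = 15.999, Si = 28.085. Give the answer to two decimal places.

27.66 weight percent

Formula mass = 2×40.078 + 5×24.305 + 8×28.085 + 24×15.999 + 2×1.008 = 812.353 g/mol, of which 224.680 g is Si.
So Si makes up 224.680/812.353 = 0.2766 of the mass, i.e. 27.66%.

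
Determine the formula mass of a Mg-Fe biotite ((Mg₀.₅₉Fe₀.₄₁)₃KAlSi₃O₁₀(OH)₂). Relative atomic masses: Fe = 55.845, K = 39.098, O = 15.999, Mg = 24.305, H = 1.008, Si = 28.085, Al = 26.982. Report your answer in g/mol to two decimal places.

The formula mass is the sum 1.77·24.305 + 1.23·55.845 + 1·39.098 + 1·26.982 + 3·28.085 + 12·15.999 + 2·1.008.

456.05 g/mol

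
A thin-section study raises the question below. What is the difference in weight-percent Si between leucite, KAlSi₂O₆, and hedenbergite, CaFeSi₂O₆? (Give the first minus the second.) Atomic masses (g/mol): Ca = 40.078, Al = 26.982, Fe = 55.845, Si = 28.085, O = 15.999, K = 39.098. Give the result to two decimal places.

3.10 percentage points

M(KAlSi₂O₆) = 218.244 g/mol, so wt% Si = 56.170/218.244 × 100 = 25.74%.
M(CaFeSi₂O₆) = 248.087 g/mol, so wt% Si = 56.170/248.087 × 100 = 22.64%.
25.74 − 22.64 = 3.10 pp.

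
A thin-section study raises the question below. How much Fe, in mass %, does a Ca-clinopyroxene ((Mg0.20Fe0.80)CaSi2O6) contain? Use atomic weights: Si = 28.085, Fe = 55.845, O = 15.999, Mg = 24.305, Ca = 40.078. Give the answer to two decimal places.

18.48 mass %

Molar mass of (Mg0.20Fe0.80)CaSi2O6: 0.20·24.305 + 0.80·55.845 + 1·40.078 + 2·28.085 + 6·15.999 = 241.779 g/mol.
Mass of Fe per formula unit: 0.80 × 55.845 = 44.676 g.
Weight fraction Fe = 44.676 / 241.779 = 0.1848.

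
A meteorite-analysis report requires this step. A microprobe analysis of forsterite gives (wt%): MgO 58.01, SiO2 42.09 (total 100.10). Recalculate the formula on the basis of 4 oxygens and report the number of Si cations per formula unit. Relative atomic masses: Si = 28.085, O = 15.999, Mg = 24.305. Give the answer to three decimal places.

58.01 wt% MgO ÷ 40.304 g/mol = 1.43931 mol, giving 1.43931 Mg and 1.43931 O.
42.09 wt% SiO2 ÷ 60.083 g/mol = 0.70053 mol, giving 0.70053 Si and 1.40106 O.
Oxygen sums to 2.84037; scaling by 4/2.84037 = 1.40827 puts the formula on 4 O.
Si: 0.70053 × 1.40827 = 0.987 atoms per formula unit.

0.987 Si apfu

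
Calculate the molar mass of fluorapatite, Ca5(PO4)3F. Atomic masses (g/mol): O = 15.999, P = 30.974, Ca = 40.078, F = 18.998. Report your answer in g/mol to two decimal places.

504.30 g/mol

Ca: 5 × 40.078 = 200.3900
P: 3 × 30.974 = 92.9220
O: 12 × 15.999 = 191.9880
F: 1 × 18.998 = 18.9980
Summing the contributions gives the formula mass.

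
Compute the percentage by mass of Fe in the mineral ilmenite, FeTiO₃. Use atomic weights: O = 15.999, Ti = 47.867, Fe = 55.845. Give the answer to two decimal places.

36.81 mass %

Formula mass = 1·55.845 + 1·47.867 + 3·15.999 = 151.709 g/mol, of which 55.845 g is Fe.
So Fe makes up 55.845/151.709 = 0.3681 of the mass, i.e. 36.81%.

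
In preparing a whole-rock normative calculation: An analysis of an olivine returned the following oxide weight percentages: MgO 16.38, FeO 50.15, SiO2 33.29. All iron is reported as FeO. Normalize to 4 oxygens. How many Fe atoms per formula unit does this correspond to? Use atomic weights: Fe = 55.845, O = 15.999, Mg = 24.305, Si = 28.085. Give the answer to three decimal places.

16.38 wt% MgO ÷ 40.304 g/mol = 0.40641 mol, giving 0.40641 Mg and 0.40641 O.
50.15 wt% FeO ÷ 71.844 g/mol = 0.69804 mol, giving 0.69804 Fe and 0.69804 O.
33.29 wt% SiO2 ÷ 60.083 g/mol = 0.55407 mol, giving 0.55407 Si and 1.10814 O.
Oxygen sums to 2.21259; scaling by 4/2.21259 = 1.80784 puts the formula on 4 O.
Fe: 0.69804 × 1.80784 = 1.262 atoms per formula unit.

1.262 Fe apfu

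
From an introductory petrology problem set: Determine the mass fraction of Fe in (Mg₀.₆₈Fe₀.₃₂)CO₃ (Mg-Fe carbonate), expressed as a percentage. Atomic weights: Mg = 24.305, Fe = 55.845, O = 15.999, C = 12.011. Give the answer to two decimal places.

Formula mass = 0.68*24.305 + 0.32*55.845 + 1*12.011 + 3*15.999 = 94.406 g/mol, of which 17.870 g is Fe.
So Fe makes up 17.870/94.406 = 0.1893 of the mass, i.e. 18.93%.

18.93 mass %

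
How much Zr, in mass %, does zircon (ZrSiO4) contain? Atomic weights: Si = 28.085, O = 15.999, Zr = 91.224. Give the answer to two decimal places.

49.77 mass %

Molar mass of ZrSiO4: 1×91.224 + 1×28.085 + 4×15.999 = 183.305 g/mol.
Mass of Zr per formula unit: 1 × 91.224 = 91.224 g.
Weight fraction Zr = 91.224 / 183.305 = 0.4977.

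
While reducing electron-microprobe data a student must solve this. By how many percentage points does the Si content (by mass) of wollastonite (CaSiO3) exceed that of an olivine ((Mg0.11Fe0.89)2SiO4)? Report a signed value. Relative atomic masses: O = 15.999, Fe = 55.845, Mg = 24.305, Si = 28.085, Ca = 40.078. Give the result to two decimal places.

9.91 percentage points

First mineral: 28.085 g Si in 116.160 g formula = 24.18 wt% Si.
Second mineral: 28.085 g Si in 196.832 g formula = 14.27 wt% Si.
24.18% − 14.27% gives a difference of 9.91 percentage points.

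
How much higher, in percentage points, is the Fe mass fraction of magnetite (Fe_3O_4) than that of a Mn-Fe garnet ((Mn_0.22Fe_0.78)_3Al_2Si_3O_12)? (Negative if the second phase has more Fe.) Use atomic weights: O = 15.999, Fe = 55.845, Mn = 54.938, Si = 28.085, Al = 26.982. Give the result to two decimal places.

46.07 percentage points

Fe in Fe_3O_4: molar mass 231.531 g/mol; 3×55.845 = 167.535 g → 72.36 wt%.
Fe in (Mn_0.22Fe_0.78)_3Al_2Si_3O_12: molar mass 497.143 g/mol; 2.34×55.845 = 130.677 g → 26.29 wt%.
Difference = 72.36 − 26.29 = 46.07 percentage points.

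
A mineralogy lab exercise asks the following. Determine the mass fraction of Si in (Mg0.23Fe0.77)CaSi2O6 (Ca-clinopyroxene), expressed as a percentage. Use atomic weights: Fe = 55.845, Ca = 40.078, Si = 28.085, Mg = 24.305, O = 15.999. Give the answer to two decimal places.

23.32 wt%

Molar mass of (Mg0.23Fe0.77)CaSi2O6: 0.23×24.305 + 0.77×55.845 + 1×40.078 + 2×28.085 + 6×15.999 = 240.833 g/mol.
Mass of Si per formula unit: 2 × 28.085 = 56.170 g.
Weight fraction Si = 56.170 / 240.833 = 0.2332.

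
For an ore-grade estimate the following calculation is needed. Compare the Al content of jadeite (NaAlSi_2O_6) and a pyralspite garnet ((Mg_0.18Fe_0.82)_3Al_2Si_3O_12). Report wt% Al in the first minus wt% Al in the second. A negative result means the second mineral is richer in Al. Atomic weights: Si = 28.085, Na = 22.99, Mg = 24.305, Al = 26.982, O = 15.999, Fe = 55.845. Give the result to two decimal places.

2.12 percentage points

Al in NaAlSi_2O_6: molar mass 202.136 g/mol; 1×26.982 = 26.982 g → 13.35 wt%.
Al in (Mg_0.18Fe_0.82)_3Al_2Si_3O_12: molar mass 480.710 g/mol; 2×26.982 = 53.964 g → 11.23 wt%.
Difference = 13.35 − 11.23 = 2.12 percentage points.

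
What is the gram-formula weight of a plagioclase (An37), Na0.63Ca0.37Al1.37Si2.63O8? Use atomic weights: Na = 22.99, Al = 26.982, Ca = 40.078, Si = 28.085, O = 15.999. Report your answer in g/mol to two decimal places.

The formula mass is the sum 0.63·22.99 + 0.37·40.078 + 1.37·26.982 + 2.63·28.085 + 8·15.999.

268.13 g/mol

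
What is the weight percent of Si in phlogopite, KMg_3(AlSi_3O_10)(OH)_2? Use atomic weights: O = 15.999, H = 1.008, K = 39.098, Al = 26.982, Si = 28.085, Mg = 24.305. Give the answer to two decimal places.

Formula mass = 1*39.098 + 3*24.305 + 1*26.982 + 3*28.085 + 12*15.999 + 2*1.008 = 417.254 g/mol, of which 84.255 g is Si.
So Si makes up 84.255/417.254 = 0.2019 of the mass, i.e. 20.19%.

20.19 mass %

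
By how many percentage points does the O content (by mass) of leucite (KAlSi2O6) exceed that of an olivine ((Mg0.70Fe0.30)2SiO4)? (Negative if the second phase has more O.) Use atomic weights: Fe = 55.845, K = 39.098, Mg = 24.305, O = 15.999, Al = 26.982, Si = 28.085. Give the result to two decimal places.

3.89 percentage points

First mineral: 95.994 g O in 218.244 g formula = 43.98 wt% O.
Second mineral: 63.996 g O in 159.615 g formula = 40.09 wt% O.
43.98% − 40.09% gives a difference of 3.89 percentage points.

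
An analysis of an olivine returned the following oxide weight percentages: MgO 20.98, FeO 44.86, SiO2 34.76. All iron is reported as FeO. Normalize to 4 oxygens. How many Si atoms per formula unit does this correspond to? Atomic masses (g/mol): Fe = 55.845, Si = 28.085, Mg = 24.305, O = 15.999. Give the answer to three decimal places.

1.005 Si apfu

MgO (M=40.304): mol = 0.52054; Mg = 0.52054, O = 0.52054.
FeO (M=71.844): mol = 0.62441; Fe = 0.62441, O = 0.62441.
SiO2 (M=60.083): mol = 0.57853; Si = 0.57853, O = 1.15706.
ΣO = 2.30201; factor = 4/ΣO = 1.73761.
Si apfu = 0.57853 × 1.73761 = 1.005.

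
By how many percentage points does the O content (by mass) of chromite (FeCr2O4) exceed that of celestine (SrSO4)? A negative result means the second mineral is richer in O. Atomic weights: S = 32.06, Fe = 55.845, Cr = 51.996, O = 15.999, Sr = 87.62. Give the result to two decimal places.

First mineral: 63.996 g O in 223.833 g formula = 28.59 wt% O.
Second mineral: 63.996 g O in 183.676 g formula = 34.84 wt% O.
28.59% − 34.84% gives a difference of -6.25 percentage points.

-6.25 percentage points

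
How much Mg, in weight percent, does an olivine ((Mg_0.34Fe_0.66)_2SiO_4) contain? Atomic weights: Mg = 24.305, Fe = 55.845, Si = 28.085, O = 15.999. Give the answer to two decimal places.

9.06 weight percent

Molar mass of (Mg_0.34Fe_0.66)_2SiO_4: 0.68·24.305 + 1.32·55.845 + 1·28.085 + 4·15.999 = 182.324 g/mol.
Mass of Mg per formula unit: 0.68 × 24.305 = 16.527 g.
Weight fraction Mg = 16.527 / 182.324 = 0.0906.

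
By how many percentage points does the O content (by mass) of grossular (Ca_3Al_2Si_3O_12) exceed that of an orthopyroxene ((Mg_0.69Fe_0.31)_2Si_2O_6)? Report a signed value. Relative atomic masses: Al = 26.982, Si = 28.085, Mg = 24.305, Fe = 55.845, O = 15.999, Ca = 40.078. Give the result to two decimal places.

-0.95 percentage points

M(Ca_3Al_2Si_3O_12) = 450.441 g/mol, so wt% O = 191.988/450.441 × 100 = 42.62%.
M((Mg_0.69Fe_0.31)_2Si_2O_6) = 220.329 g/mol, so wt% O = 95.994/220.329 × 100 = 43.57%.
42.62 − 43.57 = -0.95 pp.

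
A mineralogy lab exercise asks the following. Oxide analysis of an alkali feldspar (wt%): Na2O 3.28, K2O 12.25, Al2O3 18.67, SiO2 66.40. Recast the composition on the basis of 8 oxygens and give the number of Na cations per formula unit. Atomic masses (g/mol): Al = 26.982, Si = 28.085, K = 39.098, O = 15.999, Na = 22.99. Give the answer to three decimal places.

3.28 wt% Na2O ÷ 61.979 g/mol = 0.05292 mol, giving 0.10584 Na and 0.05292 O.
12.25 wt% K2O ÷ 94.195 g/mol = 0.13005 mol, giving 0.26010 K and 0.13005 O.
18.67 wt% Al2O3 ÷ 101.961 g/mol = 0.18311 mol, giving 0.36622 Al and 0.54933 O.
66.40 wt% SiO2 ÷ 60.083 g/mol = 1.10514 mol, giving 1.10514 Si and 2.21028 O.
Oxygen sums to 2.94258; scaling by 8/2.94258 = 2.71870 puts the formula on 8 O.
Na: 0.10584 × 2.71870 = 0.288 atoms per formula unit.

0.288 Na apfu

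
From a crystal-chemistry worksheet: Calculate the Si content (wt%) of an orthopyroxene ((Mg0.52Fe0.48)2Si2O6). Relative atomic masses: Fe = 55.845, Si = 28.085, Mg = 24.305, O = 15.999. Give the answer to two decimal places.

Molar mass of (Mg0.52Fe0.48)2Si2O6: 1.04·24.305 + 0.96·55.845 + 2·28.085 + 6·15.999 = 231.052 g/mol.
Mass of Si per formula unit: 2 × 28.085 = 56.170 g.
Weight fraction Si = 56.170 / 231.052 = 0.2431.

24.31 wt%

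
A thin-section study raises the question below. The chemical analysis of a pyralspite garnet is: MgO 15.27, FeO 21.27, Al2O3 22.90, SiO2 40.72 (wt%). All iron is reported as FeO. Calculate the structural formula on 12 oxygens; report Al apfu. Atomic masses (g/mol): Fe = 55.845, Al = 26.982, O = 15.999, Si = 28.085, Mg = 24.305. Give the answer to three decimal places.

MgO (M=40.304): mol = 0.37887; Mg = 0.37887, O = 0.37887.
FeO (M=71.844): mol = 0.29606; Fe = 0.29606, O = 0.29606.
Al2O3 (M=101.961): mol = 0.22460; Al = 0.44920, O = 0.67380.
SiO2 (M=60.083): mol = 0.67773; Si = 0.67773, O = 1.35546.
ΣO = 2.70419; factor = 12/ΣO = 4.43756.
Al apfu = 0.44920 × 4.43756 = 1.993.

1.993 Al apfu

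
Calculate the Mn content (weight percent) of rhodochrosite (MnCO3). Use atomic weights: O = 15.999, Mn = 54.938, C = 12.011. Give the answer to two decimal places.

47.79 weight percent

Molar mass of MnCO3: 1*54.938 + 1*12.011 + 3*15.999 = 114.946 g/mol.
Mass of Mn per formula unit: 1 × 54.938 = 54.938 g.
Weight fraction Mn = 54.938 / 114.946 = 0.4779.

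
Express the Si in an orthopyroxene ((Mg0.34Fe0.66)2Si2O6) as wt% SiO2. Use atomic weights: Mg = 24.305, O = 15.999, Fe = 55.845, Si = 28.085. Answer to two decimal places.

49.57 wt%

Formula mass = 242.407 g/mol.
2 Si → 2.0000 mol SiO2 per formula unit; M(SiO2) = 60.083, so SiO2 mass = 120.166 g.
120.166/242.407 × 100 = 49.57 wt%.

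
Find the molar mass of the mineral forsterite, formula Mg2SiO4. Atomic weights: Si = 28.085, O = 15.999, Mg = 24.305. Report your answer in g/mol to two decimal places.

Mg: 2 × 24.305 = 48.6100
Si: 1 × 28.085 = 28.0850
O: 4 × 15.999 = 63.9960
Summing the contributions gives the formula mass.

140.69 g/mol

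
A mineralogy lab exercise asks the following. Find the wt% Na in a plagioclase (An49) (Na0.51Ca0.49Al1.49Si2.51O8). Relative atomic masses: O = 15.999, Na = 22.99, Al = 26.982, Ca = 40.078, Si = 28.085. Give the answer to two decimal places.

M(Na0.51Ca0.49Al1.49Si2.51O8) = 270.052 g/mol.
Na contributes 0.51 × 22.99 = 11.725 g per mole.
11.725/270.052 = 0.0434 → 4.34%.

4.34 weight percent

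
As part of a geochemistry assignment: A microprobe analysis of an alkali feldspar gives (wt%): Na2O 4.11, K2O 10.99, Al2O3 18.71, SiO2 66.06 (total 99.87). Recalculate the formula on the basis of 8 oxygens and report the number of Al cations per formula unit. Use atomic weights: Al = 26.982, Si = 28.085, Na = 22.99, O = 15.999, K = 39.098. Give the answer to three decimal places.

Na2O: 4.11/61.979 = 0.06631 mol → 0.13262 mol Na, 0.06631 mol O.
K2O: 10.99/94.195 = 0.11667 mol → 0.23334 mol K, 0.11667 mol O.
Al2O3: 18.71/101.961 = 0.18350 mol → 0.36700 mol Al, 0.55050 mol O.
SiO2: 66.06/60.083 = 1.09948 mol → 1.09948 mol Si, 2.19896 mol O.
Total oxygen = 2.93244 mol. Normalization factor = 8/2.93244 = 2.72810.
Al per 8 O = 0.36700 × 2.72810 = 1.001.

1.001 Al apfu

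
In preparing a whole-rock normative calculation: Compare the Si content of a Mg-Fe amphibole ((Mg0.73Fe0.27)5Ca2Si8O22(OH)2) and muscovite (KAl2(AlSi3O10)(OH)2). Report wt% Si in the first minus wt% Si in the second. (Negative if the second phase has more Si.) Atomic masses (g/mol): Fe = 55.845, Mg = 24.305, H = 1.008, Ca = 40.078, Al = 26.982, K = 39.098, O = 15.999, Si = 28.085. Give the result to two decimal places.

5.13 percentage points

First mineral: 224.680 g Si in 854.932 g formula = 26.28 wt% Si.
Second mineral: 84.255 g Si in 398.303 g formula = 21.15 wt% Si.
26.28% − 21.15% gives a difference of 5.13 percentage points.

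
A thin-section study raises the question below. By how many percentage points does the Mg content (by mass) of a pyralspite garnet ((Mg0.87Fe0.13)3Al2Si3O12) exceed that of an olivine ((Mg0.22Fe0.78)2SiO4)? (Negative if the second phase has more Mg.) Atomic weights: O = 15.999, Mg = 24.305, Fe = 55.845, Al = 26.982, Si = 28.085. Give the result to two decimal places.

M((Mg0.87Fe0.13)3Al2Si3O12) = 415.423 g/mol, so wt% Mg = 63.436/415.423 × 100 = 15.27%.
M((Mg0.22Fe0.78)2SiO4) = 189.893 g/mol, so wt% Mg = 10.694/189.893 × 100 = 5.63%.
15.27 − 5.63 = 9.64 pp.

9.64 percentage points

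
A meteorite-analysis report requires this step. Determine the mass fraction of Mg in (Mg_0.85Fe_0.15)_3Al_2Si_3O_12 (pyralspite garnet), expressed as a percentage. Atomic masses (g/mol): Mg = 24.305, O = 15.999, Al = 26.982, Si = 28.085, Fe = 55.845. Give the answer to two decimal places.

M((Mg_0.85Fe_0.15)_3Al_2Si_3O_12) = 417.315 g/mol.
Mg contributes 2.55 × 24.305 = 61.978 g per mole.
61.978/417.315 = 0.1485 → 14.85%.

14.85 weight percent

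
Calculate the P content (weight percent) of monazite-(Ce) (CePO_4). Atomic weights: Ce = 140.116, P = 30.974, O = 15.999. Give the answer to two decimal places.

Formula mass = 1·140.116 + 1·30.974 + 4·15.999 = 235.086 g/mol, of which 30.974 g is P.
So P makes up 30.974/235.086 = 0.1318 of the mass, i.e. 13.18%.

13.18 weight percent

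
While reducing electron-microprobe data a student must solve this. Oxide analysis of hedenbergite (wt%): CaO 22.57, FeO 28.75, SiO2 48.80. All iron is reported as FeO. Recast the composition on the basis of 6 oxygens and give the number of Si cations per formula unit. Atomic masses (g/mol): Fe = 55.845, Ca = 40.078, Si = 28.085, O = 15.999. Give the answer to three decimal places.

2.008 Si apfu

22.57 wt% CaO ÷ 56.077 g/mol = 0.40248 mol, giving 0.40248 Ca and 0.40248 O.
28.75 wt% FeO ÷ 71.844 g/mol = 0.40017 mol, giving 0.40017 Fe and 0.40017 O.
48.80 wt% SiO2 ÷ 60.083 g/mol = 0.81221 mol, giving 0.81221 Si and 1.62442 O.
Oxygen sums to 2.42707; scaling by 6/2.42707 = 2.47212 puts the formula on 6 O.
Si: 0.81221 × 2.47212 = 2.008 atoms per formula unit.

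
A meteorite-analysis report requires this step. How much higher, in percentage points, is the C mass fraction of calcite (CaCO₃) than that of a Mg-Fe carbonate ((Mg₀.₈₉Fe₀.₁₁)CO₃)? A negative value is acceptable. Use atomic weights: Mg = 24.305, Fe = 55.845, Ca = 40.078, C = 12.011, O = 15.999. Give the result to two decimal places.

First mineral: 12.011 g C in 100.086 g formula = 12.00 wt% C.
Second mineral: 12.011 g C in 87.782 g formula = 13.68 wt% C.
12.00% − 13.68% gives a difference of -1.68 percentage points.

-1.68 percentage points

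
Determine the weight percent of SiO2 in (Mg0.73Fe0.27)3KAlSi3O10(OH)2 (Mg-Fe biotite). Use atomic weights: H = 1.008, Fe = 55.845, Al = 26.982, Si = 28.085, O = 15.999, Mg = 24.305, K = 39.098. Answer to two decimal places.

Molar mass of (Mg0.73Fe0.27)3KAlSi3O10(OH)2 = 2.19·24.305 + 0.81·55.845 + 1·39.098 + 1·26.982 + 3·28.085 + 12·15.999 + 2·1.008 = 442.801 g/mol.
Each formula unit contains 3 Si, equivalent to 3/1 = 3.0000 mol SiO2.
M(SiO2) = 1×28.085 + 2×15.999 = 60.083 g/mol.
Mass of SiO2 per formula unit = 3.0000 × 60.083 = 180.249 g.
SiO2 wt% = 180.249 / 442.801 × 100 = 40.71%.

40.71 wt%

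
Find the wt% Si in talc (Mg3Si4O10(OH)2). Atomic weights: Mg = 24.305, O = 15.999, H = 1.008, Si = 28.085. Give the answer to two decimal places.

Molar mass of Mg3Si4O10(OH)2: 3*24.305 + 4*28.085 + 12*15.999 + 2*1.008 = 379.259 g/mol.
Mass of Si per formula unit: 4 × 28.085 = 112.340 g.
Weight fraction Si = 112.340 / 379.259 = 0.2962.

29.62 mass %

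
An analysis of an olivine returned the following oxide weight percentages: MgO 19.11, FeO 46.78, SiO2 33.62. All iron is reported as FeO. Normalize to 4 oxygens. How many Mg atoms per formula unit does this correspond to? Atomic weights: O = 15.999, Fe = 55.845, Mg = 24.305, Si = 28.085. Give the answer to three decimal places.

0.845 Mg apfu

19.11 wt% MgO ÷ 40.304 g/mol = 0.47415 mol, giving 0.47415 Mg and 0.47415 O.
46.78 wt% FeO ÷ 71.844 g/mol = 0.65113 mol, giving 0.65113 Fe and 0.65113 O.
33.62 wt% SiO2 ÷ 60.083 g/mol = 0.55956 mol, giving 0.55956 Si and 1.11912 O.
Oxygen sums to 2.24440; scaling by 4/2.24440 = 1.78221 puts the formula on 4 O.
Mg: 0.47415 × 1.78221 = 0.845 atoms per formula unit.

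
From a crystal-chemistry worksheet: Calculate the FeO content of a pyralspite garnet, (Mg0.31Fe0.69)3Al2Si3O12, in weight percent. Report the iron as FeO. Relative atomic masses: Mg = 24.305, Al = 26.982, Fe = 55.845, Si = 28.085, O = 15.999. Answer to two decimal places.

31.75 wt%

Formula mass = 468.410 g/mol.
2.07 Fe → 2.0700 mol FeO per formula unit; M(FeO) = 71.844, so FeO mass = 148.717 g.
148.717/468.410 × 100 = 31.75 wt%.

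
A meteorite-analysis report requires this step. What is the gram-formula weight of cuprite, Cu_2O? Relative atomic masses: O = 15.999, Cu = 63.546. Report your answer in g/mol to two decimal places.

143.09 g/mol

M = 2*63.546 + 1*15.999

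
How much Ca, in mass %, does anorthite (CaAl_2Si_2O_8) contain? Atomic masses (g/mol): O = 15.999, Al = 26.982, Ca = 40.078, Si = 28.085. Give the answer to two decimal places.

14.41 mass %

Molar mass of CaAl_2Si_2O_8: 1*40.078 + 2*26.982 + 2*28.085 + 8*15.999 = 278.204 g/mol.
Mass of Ca per formula unit: 1 × 40.078 = 40.078 g.
Weight fraction Ca = 40.078 / 278.204 = 0.1441.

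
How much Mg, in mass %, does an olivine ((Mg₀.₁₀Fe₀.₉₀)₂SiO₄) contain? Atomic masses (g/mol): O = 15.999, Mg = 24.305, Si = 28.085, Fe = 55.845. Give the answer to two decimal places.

2.46 mass %

Molar mass of (Mg₀.₁₀Fe₀.₉₀)₂SiO₄: 0.20·24.305 + 1.80·55.845 + 1·28.085 + 4·15.999 = 197.463 g/mol.
Mass of Mg per formula unit: 0.20 × 24.305 = 4.861 g.
Weight fraction Mg = 4.861 / 197.463 = 0.0246.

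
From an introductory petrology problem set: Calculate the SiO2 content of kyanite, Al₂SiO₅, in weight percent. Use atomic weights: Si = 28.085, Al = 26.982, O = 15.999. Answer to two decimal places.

37.08 wt%

M(Al₂SiO₅) = 162.044 g/mol; M(SiO2) = 60.083 g/mol.
Moles SiO2 per formula unit = 1 Si ÷ 1 = 1.0000.
SiO2 fraction = (1.0000 × 60.083) / 162.044 = 60.083/162.044 = 0.3708.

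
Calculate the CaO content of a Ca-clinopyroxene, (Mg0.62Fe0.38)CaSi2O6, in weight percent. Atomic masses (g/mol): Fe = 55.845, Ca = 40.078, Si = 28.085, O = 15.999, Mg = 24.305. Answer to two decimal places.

M((Mg0.62Fe0.38)CaSi2O6) = 228.532 g/mol; M(CaO) = 56.077 g/mol.
Moles CaO per formula unit = 1 Ca ÷ 1 = 1.0000.
CaO fraction = (1.0000 × 56.077) / 228.532 = 56.077/228.532 = 0.2454.

24.54 wt%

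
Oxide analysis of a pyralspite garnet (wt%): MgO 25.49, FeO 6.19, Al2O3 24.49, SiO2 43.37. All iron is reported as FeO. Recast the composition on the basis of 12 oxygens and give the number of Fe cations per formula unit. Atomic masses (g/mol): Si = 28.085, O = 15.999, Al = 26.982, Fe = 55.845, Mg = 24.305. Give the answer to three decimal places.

MgO (M=40.304): mol = 0.63244; Mg = 0.63244, O = 0.63244.
FeO (M=71.844): mol = 0.08616; Fe = 0.08616, O = 0.08616.
Al2O3 (M=101.961): mol = 0.24019; Al = 0.48038, O = 0.72057.
SiO2 (M=60.083): mol = 0.72183; Si = 0.72183, O = 1.44366.
ΣO = 2.88283; factor = 12/ΣO = 4.16258.
Fe apfu = 0.08616 × 4.16258 = 0.359.

0.359 Fe apfu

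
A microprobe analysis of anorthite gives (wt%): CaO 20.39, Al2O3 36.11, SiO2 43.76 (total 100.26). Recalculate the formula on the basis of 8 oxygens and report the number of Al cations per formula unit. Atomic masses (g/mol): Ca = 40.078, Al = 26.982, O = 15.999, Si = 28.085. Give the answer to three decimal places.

1.966 Al apfu

CaO (M=56.077): mol = 0.36361; Ca = 0.36361, O = 0.36361.
Al2O3 (M=101.961): mol = 0.35416; Al = 0.70832, O = 1.06248.
SiO2 (M=60.083): mol = 0.72833; Si = 0.72833, O = 1.45666.
ΣO = 2.88275; factor = 8/ΣO = 2.77513.
Al apfu = 0.70832 × 2.77513 = 1.966.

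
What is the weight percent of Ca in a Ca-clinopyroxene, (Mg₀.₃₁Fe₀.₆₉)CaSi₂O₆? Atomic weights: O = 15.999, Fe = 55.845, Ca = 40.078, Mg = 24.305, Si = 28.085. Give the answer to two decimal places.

Molar mass of (Mg₀.₃₁Fe₀.₆₉)CaSi₂O₆: 0.31*24.305 + 0.69*55.845 + 1*40.078 + 2*28.085 + 6*15.999 = 238.310 g/mol.
Mass of Ca per formula unit: 1 × 40.078 = 40.078 g.
Weight fraction Ca = 40.078 / 238.310 = 0.1682.

16.82 weight percent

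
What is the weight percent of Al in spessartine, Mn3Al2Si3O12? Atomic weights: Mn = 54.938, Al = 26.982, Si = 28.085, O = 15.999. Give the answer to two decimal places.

10.90 weight percent

Formula mass = 3*54.938 + 2*26.982 + 3*28.085 + 12*15.999 = 495.021 g/mol, of which 53.964 g is Al.
So Al makes up 53.964/495.021 = 0.1090 of the mass, i.e. 10.90%.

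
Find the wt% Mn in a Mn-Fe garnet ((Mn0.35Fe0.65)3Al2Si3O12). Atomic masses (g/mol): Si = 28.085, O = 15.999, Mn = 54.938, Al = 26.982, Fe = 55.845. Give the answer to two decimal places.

Formula mass = 1.05*54.938 + 1.95*55.845 + 2*26.982 + 3*28.085 + 12*15.999 = 496.790 g/mol, of which 57.685 g is Mn.
So Mn makes up 57.685/496.790 = 0.1161 of the mass, i.e. 11.61%.

11.61 wt%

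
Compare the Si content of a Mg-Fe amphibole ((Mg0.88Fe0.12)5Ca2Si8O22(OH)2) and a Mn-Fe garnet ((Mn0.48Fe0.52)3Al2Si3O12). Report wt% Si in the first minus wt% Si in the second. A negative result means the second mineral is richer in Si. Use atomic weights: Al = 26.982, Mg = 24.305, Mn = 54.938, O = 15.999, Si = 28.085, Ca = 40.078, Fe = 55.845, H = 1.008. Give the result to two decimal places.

First mineral: 224.680 g Si in 831.277 g formula = 27.03 wt% Si.
Second mineral: 84.255 g Si in 496.436 g formula = 16.97 wt% Si.
27.03% − 16.97% gives a difference of 10.06 percentage points.

10.06 percentage points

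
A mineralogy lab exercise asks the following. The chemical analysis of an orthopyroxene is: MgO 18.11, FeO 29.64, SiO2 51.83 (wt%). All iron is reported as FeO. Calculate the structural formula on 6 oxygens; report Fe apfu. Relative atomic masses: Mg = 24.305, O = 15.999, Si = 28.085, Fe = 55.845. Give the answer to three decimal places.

0.957 Fe apfu

MgO: 18.11/40.304 = 0.44934 mol → 0.44934 mol Mg, 0.44934 mol O.
FeO: 29.64/71.844 = 0.41256 mol → 0.41256 mol Fe, 0.41256 mol O.
SiO2: 51.83/60.083 = 0.86264 mol → 0.86264 mol Si, 1.72528 mol O.
Total oxygen = 2.58718 mol. Normalization factor = 6/2.58718 = 2.31913.
Fe per 6 O = 0.41256 × 2.31913 = 0.957.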